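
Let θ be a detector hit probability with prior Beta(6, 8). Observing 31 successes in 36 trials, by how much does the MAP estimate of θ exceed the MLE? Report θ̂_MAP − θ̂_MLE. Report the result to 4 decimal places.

Posterior is Beta(37, 13); MAP = (37−1)/(50−2) = 36/48 ≈ 0.75000.
MLE ignores the prior: θ̂_MLE = k/n = 31/36 ≈ 0.86111.
Difference = 36/48 − 31/36 = -1/9 ≈ -0.1111.

MAP − MLE = -0.1111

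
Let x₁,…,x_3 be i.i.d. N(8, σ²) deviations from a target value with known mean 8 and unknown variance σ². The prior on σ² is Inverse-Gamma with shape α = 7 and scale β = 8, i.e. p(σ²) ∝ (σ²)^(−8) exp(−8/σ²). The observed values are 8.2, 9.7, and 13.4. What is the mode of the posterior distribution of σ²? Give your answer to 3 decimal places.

σ̂²_MAP = 2.531

Sum of squared deviations about the known mean: SS = (8.2−8)² + (9.7−8)² + (13.4−8)² = 32.09.
The Normal likelihood contributes (σ²)^(−n/2) exp(−SS/(2σ²)), so the posterior is Inverse-Gamma(α + n/2, β + SS/2) = Inverse-Gamma(8.5, 24.045).
The mode of Inverse-Gamma(a, b) is b/(a+1) = 24.045/9.5 ≈ 2.531.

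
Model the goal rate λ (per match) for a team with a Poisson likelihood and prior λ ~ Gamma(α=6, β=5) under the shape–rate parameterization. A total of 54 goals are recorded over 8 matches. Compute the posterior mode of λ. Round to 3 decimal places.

λ̂_MAP = 4.538

Σxᵢ = 54, n = 8.
Posterior ∝ λ^5e^(−5λ) · λ^54e^(−8λ) = λ^59e^(−13λ), i.e. Gamma(shape=60, rate=13).
The mode of a Gamma(a, b) with a ≥ 1 (shape–rate) is (a−1)/b = 59/13 ≈ 4.538.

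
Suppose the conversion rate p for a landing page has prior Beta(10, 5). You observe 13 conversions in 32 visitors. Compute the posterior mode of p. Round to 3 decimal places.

Prior: Beta(10, 5).
Data: 13 successes in 32 trials. The binomial likelihood contributes p^13(1−p)^19, so the posterior is Beta(10+13, 5+19) = Beta(23, 24).
For Beta(a, b) with a, b > 1 the mode is (a−1)/(a+b−2) = 22/45 ≈ 0.489.

p̂_MAP = 0.489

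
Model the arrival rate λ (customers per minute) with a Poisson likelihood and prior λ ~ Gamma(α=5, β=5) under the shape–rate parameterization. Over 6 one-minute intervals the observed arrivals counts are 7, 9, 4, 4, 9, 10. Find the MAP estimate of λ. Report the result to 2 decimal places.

λ̂_MAP = 4.27

Σxᵢ = 7+9+4+4+9+10 = 43, with n = 6.
Posterior ∝ λ^4e^(−5λ) · λ^43e^(−6λ) = λ^47e^(−11λ), i.e. Gamma(shape=48, rate=11).
The mode of a Gamma(a, b) with a ≥ 1 (shape–rate) is (a−1)/b = 47/11 ≈ 4.27.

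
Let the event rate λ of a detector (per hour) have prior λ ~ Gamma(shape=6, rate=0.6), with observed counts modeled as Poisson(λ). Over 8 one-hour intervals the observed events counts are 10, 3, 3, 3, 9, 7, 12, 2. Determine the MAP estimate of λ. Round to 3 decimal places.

Σxᵢ = 10+3+3+3+9+7+12+2 = 49, with n = 8.
Posterior ∝ λ^5e^(−0.6λ) · λ^49e^(−8λ) = λ^54e^(−8.6λ), i.e. Gamma(shape=55, rate=8.6).
The mode of a Gamma(a, b) with a ≥ 1 (shape–rate) is (a−1)/b = 54/8.6 ≈ 6.279.

λ̂_MAP = 6.279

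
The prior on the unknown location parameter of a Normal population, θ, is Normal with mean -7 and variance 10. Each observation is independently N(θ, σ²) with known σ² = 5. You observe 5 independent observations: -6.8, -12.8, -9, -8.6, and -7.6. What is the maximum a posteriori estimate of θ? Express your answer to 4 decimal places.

θ̂_MAP = -8.7818

n = 5; x̄ = ((-6.8) + (-12.8) + (-9) + (-8.6) + (-7.6))/5 = -44.8/5 = -8.96.
For a Normal prior and Normal likelihood with known variance, the posterior is Normal; its mode equals its mean, the precision-weighted average.
Prior precision 1/σ₀² = 1/10 = 0.1; data precision n/σ² = 5/5 = 1.
θ̂ = (0.1·(-7) + 1·(-8.96)) / (0.1 + 1) = (-9.66)/1.1 = -483/55 ≈ -8.7818.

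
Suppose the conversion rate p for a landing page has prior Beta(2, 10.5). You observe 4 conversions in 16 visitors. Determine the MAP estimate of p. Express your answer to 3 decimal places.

Prior: Beta(2, 10.5).
Data: 4 successes in 16 trials. The binomial likelihood contributes p^4(1−p)^12, so the posterior is Beta(2+4, 10.5+12) = Beta(6, 22.5).
For Beta(a, b) with a, b > 1 the mode is (a−1)/(a+b−2) = 5/26.5 ≈ 0.189.

p̂_MAP = 0.189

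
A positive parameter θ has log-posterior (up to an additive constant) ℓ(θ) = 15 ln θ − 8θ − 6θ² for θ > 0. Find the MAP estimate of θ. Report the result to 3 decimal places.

θ̂_MAP = 0.833

ℓ'(θ) = 15/θ − 8 − 12θ. Setting this to zero and multiplying by θ: 12θ² + 8θ − 15 = 0.
θ = (−8 + √(8² + 4·12·15)) / (2·12) = (−8 + √784) / 24 = (−8 + 28)/24 = 5/6.
ℓ''(θ) = −15/θ² − 12 < 0, confirming a maximum.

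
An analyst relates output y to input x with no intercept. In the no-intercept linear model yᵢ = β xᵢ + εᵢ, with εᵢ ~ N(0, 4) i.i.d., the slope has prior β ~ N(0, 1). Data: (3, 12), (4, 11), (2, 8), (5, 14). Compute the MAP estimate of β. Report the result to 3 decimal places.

log p(β | y) = −Σ(yᵢ − βxᵢ)²/(2·4) − β²/(2·1) + const.
Setting the derivative to zero: Σxᵢ(yᵢ − βxᵢ)/4 − β/1 = 0, so β = Σxᵢyᵢ / (Σxᵢ² + σ²/τ²).
Σxᵢyᵢ = 3·12 + 4·11 + 2·8 + 5·14 = 166; Σxᵢ² = 54; σ²/τ² = 4.
β̂_MAP = 166 / (54 + 4) = 166/58 ≈ 2.862.

β̂_MAP = 2.862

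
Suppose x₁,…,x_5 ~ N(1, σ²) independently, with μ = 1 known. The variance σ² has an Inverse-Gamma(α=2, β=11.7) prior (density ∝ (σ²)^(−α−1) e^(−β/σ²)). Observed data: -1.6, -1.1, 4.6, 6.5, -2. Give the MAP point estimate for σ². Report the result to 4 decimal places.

σ̂²_MAP = 7.8891

Sum of squared deviations about the known mean: SS = (-1.6−1)² + (-1.1−1)² + (4.6−1)² + (6.5−1)² + (-2−1)² = 63.38.
The Normal likelihood contributes (σ²)^(−n/2) exp(−SS/(2σ²)), so the posterior is Inverse-Gamma(α + n/2, β + SS/2) = Inverse-Gamma(4.5, 43.39).
The mode of Inverse-Gamma(a, b) is b/(a+1) = 43.39/5.5 ≈ 7.8891.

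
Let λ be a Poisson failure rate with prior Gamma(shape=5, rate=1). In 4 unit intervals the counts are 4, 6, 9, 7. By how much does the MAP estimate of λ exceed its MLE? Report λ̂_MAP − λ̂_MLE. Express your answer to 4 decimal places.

Σxᵢ = 26. Posterior is Gamma(31, 5); MAP = (31−1)/5 = 30/5 ≈ 6.00000.
MLE = x̄ = 26/4 ≈ 6.50000.
Difference = 30/5 − 26/4 = -1/2 ≈ -0.5000.

MAP − MLE = -0.5000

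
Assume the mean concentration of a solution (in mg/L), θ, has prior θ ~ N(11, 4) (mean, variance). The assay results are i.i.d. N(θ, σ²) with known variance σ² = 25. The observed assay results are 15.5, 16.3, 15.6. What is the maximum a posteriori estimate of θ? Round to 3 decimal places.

n = 3; x̄ = (15.5 + 16.3 + 15.6)/3 = 47.4/3 = 15.8.
For a Normal prior and Normal likelihood with known variance, the posterior is Normal; its mode equals its mean, the precision-weighted average.
Prior precision 1/σ₀² = 1/4 = 0.25; data precision n/σ² = 3/25 = 0.12.
θ̂ = (0.25·11 + 0.12·15.8) / (0.25 + 0.12) = 4.646/0.37 = 2323/185 ≈ 12.557.

θ̂_MAP = 12.557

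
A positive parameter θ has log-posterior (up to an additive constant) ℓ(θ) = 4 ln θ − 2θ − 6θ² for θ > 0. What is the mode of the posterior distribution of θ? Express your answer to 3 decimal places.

ℓ'(θ) = 4/θ − 2 − 12θ. Setting this to zero and multiplying by θ: 12θ² + 2θ − 4 = 0.
θ = (−2 + √(2² + 4·12·4)) / (2·12) = (−2 + √196) / 24 = (−2 + 14)/24 = 1/2.
ℓ''(θ) = −4/θ² − 12 < 0, confirming a maximum.

θ̂_MAP = 0.500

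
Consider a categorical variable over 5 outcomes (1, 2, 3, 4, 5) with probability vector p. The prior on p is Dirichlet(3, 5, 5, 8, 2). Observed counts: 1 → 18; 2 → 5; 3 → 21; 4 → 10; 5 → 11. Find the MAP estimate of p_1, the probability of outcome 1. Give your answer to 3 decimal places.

The posterior is Dirichlet(αᵢ + nᵢ) = Dirichlet(21, 10, 26, 18, 13).
For a Dirichlet(a₁,…,a_K) with all aᵢ > 1, the mode has j-th component (aⱼ − 1)/(Σaᵢ − K).
Here Σaᵢ = 88 and K = 5, so p_1 = (21 − 1)/(88 − 5) = 20/83 ≈ 0.241.

MAP estimate: 0.241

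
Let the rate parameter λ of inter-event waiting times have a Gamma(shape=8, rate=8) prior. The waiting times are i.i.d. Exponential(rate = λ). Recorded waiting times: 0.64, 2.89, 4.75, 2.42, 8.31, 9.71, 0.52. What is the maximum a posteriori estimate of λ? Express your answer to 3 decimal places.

The Exponential(rate=λ) likelihood is ∝ λ^n e^(−λΣtᵢ). Here n = 7 and Σtᵢ = 0.64 + 2.89 + 4.75 + 2.42 + 8.31 + 9.71 + 0.52 = 29.24.
Posterior ∝ λ^7e^(−8λ) · λ^7e^(−29.24λ) = λ^14e^(−37.24λ), i.e. Gamma(15, 37.24).
Mode = (a−1)/b = 14/37.24 ≈ 0.376.

λ̂_MAP = 0.376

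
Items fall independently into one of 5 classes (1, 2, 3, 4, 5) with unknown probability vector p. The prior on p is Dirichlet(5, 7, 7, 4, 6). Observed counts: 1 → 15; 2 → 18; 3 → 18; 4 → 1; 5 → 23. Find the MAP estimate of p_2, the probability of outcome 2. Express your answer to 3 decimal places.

MAP estimate: 0.242

The posterior is Dirichlet(αᵢ + nᵢ) = Dirichlet(20, 25, 25, 5, 29).
For a Dirichlet(a₁,…,a_K) with all aᵢ > 1, the mode has j-th component (aⱼ − 1)/(Σaᵢ − K).
Here Σaᵢ = 104 and K = 5, so p_2 = (25 − 1)/(104 − 5) = 24/99 ≈ 0.242.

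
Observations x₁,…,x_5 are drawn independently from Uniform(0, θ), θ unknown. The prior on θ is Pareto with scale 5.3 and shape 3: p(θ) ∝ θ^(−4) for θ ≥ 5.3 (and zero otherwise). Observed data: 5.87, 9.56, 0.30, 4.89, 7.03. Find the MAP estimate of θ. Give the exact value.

The Uniform(0, θ) likelihood is θ^(−n) for θ ≥ max(xᵢ), zero otherwise. Here max(xᵢ) = 9.56.
Posterior ∝ θ^(−4) · θ^(−5) = θ^(−9) on θ ≥ max(5.3, 9.56) = 9.56.
This density is strictly decreasing in θ, so the posterior mode lies at the lower boundary of the support.

θ̂_MAP = 9.56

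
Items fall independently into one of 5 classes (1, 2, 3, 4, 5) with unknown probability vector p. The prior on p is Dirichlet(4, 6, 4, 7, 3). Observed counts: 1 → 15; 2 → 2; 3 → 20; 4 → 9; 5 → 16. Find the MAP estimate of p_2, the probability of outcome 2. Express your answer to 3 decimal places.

The posterior is Dirichlet(αᵢ + nᵢ) = Dirichlet(19, 8, 24, 16, 19).
For a Dirichlet(a₁,…,a_K) with all aᵢ > 1, the mode has j-th component (aⱼ − 1)/(Σaᵢ − K).
Here Σaᵢ = 86 and K = 5, so p_2 = (8 − 1)/(86 − 5) = 7/81 ≈ 0.086.

MAP estimate: 0.086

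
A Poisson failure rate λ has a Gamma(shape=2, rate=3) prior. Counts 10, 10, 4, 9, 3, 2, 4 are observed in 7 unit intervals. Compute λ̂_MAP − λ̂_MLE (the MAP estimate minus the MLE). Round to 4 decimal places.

Σxᵢ = 42. Posterior is Gamma(44, 10); MAP = (44−1)/10 = 43/10 ≈ 4.30000.
MLE = x̄ = 42/7 ≈ 6.00000.
Difference = 43/10 − 42/7 = -17/10 ≈ -1.7000.

MAP − MLE = -1.7000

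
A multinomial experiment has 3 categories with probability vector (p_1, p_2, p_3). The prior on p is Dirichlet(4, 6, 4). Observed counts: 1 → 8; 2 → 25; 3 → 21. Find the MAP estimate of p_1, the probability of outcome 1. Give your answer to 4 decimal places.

The posterior is Dirichlet(αᵢ + nᵢ) = Dirichlet(12, 31, 25).
For a Dirichlet(a₁,…,a_K) with all aᵢ > 1, the mode has j-th component (aⱼ − 1)/(Σaᵢ − K).
Here Σaᵢ = 68 and K = 3, so p_1 = (12 − 1)/(68 − 3) = 11/65 ≈ 0.1692.

MAP estimate: 0.1692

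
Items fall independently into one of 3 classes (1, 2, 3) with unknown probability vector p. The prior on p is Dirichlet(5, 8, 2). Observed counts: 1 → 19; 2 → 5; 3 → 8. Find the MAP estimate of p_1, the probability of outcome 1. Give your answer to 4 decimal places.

The posterior is Dirichlet(αᵢ + nᵢ) = Dirichlet(24, 13, 10).
For a Dirichlet(a₁,…,a_K) with all aᵢ > 1, the mode has j-th component (aⱼ − 1)/(Σaᵢ − K).
Here Σaᵢ = 47 and K = 3, so p_1 = (24 − 1)/(47 − 3) = 23/44 ≈ 0.5227.

MAP estimate: 0.5227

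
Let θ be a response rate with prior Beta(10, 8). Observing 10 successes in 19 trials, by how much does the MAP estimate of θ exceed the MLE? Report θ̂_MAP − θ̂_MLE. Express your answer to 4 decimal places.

MAP − MLE = 0.0165

Posterior is Beta(20, 17); MAP = (20−1)/(37−2) = 19/35 ≈ 0.54286.
MLE ignores the prior: θ̂_MLE = k/n = 10/19 ≈ 0.52632.
Difference = 19/35 − 10/19 = 11/665 ≈ 0.0165.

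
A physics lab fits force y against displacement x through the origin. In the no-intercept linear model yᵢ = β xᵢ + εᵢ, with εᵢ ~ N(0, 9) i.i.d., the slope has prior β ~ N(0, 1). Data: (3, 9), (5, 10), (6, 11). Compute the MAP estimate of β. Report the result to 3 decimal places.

log p(β | y) = −Σ(yᵢ − βxᵢ)²/(2·9) − β²/(2·1) + const.
Setting the derivative to zero: Σxᵢ(yᵢ − βxᵢ)/9 − β/1 = 0, so β = Σxᵢyᵢ / (Σxᵢ² + σ²/τ²).
Σxᵢyᵢ = 3·9 + 5·10 + 6·11 = 143; Σxᵢ² = 70; σ²/τ² = 9.
β̂_MAP = 143 / (70 + 9) = 143/79 ≈ 1.810.

β̂_MAP = 1.810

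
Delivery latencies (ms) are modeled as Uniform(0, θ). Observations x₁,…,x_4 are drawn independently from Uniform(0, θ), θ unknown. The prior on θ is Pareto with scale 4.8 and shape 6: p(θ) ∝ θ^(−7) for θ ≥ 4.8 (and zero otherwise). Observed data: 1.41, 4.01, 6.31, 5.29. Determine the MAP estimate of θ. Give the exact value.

θ̂_MAP = 6.31

The Uniform(0, θ) likelihood is θ^(−n) for θ ≥ max(xᵢ), zero otherwise. Here max(xᵢ) = 6.31.
Posterior ∝ θ^(−7) · θ^(−4) = θ^(−11) on θ ≥ max(4.8, 6.31) = 6.31.
This density is strictly decreasing in θ, so the posterior mode lies at the lower boundary of the support.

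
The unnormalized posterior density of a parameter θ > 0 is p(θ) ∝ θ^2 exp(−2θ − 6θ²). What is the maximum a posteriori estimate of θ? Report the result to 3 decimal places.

θ̂_MAP = 0.333

ℓ'(θ) = 2/θ − 2 − 12θ. Setting this to zero and multiplying by θ: 12θ² + 2θ − 2 = 0.
θ = (−2 + √(2² + 4·12·2)) / (2·12) = (−2 + √100) / 24 = (−2 + 10)/24 = 1/3.
ℓ''(θ) = −2/θ² − 12 < 0, confirming a maximum.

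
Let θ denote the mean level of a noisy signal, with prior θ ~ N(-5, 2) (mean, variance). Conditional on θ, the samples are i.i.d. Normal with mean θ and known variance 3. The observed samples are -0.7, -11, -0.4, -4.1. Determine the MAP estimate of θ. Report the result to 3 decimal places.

n = 4; x̄ = ((-0.7) + (-11) + (-0.4) + (-4.1))/4 = -16.2/4 = -4.05.
For a Normal prior and Normal likelihood with known variance, the posterior is Normal; its mode equals its mean, the precision-weighted average.
Prior precision 1/σ₀² = 1/2 = 0.5; data precision n/σ² = 4/3.
θ̂ = (0.5·(-5) + (4/3)·(-4.05)) / (0.5 + 4/3) = (-7.9)/(11/6) = -237/55 ≈ -4.309.

θ̂_MAP = -4.309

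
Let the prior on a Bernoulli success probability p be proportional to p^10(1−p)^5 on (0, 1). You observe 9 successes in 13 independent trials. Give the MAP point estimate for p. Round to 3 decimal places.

The prior density ∝ p^10(1−p)^5 is the kernel of Beta(11, 6).
Data: 9 successes in 13 trials. The binomial likelihood contributes p^9(1−p)^4, so the posterior is Beta(11+9, 6+4) = Beta(20, 10).
For Beta(a, b) with a, b > 1 the mode is (a−1)/(a+b−2) = 19/28 ≈ 0.679.

p̂_MAP = 0.679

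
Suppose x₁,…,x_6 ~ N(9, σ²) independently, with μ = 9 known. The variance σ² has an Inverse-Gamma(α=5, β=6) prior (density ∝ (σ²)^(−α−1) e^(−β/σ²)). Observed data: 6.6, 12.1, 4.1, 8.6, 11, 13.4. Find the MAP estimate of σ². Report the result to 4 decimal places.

Sum of squared deviations about the known mean: SS = (6.6−9)² + (12.1−9)² + (4.1−9)² + (8.6−9)² + (11−9)² + (13.4−9)² = 62.9.
The Normal likelihood contributes (σ²)^(−n/2) exp(−SS/(2σ²)), so the posterior is Inverse-Gamma(α + n/2, β + SS/2) = Inverse-Gamma(8, 37.45).
The mode of Inverse-Gamma(a, b) is b/(a+1) = 37.45/9 ≈ 4.1611.

σ̂²_MAP = 4.1611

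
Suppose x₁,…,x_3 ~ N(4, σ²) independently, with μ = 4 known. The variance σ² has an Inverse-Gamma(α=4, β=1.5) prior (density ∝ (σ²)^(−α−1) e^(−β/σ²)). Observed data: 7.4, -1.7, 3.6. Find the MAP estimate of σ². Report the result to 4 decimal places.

Sum of squared deviations about the known mean: SS = (7.4−4)² + (-1.7−4)² + (3.6−4)² = 44.21.
The Normal likelihood contributes (σ²)^(−n/2) exp(−SS/(2σ²)), so the posterior is Inverse-Gamma(α + n/2, β + SS/2) = Inverse-Gamma(5.5, 23.605).
The mode of Inverse-Gamma(a, b) is b/(a+1) = 23.605/6.5 ≈ 3.6315.

σ̂²_MAP = 3.6315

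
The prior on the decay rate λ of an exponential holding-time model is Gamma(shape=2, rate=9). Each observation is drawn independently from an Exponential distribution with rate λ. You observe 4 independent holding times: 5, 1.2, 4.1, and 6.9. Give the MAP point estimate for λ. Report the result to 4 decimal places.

The Exponential(rate=λ) likelihood is ∝ λ^n e^(−λΣtᵢ). Here n = 4 and Σtᵢ = 5 + 1.2 + 4.1 + 6.9 = 17.2.
Posterior ∝ λe^(−9λ) · λ^4e^(−17.2λ) = λ^5e^(−26.2λ), i.e. Gamma(6, 26.2).
Mode = (a−1)/b = 5/26.2 ≈ 0.1908.

λ̂_MAP = 0.1908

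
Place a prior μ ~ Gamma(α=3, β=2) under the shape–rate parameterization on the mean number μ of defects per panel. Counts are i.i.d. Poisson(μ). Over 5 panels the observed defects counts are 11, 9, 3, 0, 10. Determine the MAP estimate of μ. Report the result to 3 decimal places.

μ̂_MAP = 5.000

Σxᵢ = 11+9+3+0+10 = 33, with n = 5.
Posterior ∝ μ^2e^(−2μ) · μ^33e^(−5μ) = μ^35e^(−7μ), i.e. Gamma(shape=36, rate=7).
The mode of a Gamma(a, b) with a ≥ 1 (shape–rate) is (a−1)/b = 35/7 ≈ 5.000.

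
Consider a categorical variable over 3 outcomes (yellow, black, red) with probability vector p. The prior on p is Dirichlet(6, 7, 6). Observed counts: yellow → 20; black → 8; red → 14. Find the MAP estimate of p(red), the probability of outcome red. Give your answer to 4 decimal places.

The posterior is Dirichlet(αᵢ + nᵢ) = Dirichlet(26, 15, 20).
For a Dirichlet(a₁,…,a_K) with all aᵢ > 1, the mode has j-th component (aⱼ − 1)/(Σaᵢ − K).
Here Σaᵢ = 61 and K = 3, so p(red) = (20 − 1)/(61 − 3) = 19/58 ≈ 0.3276.

MAP estimate of p(red) = 0.3276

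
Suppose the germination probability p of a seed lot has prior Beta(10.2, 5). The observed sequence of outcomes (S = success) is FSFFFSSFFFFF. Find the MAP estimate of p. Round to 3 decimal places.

p̂_MAP = 0.484

Prior: Beta(10.2, 5).
Data: 3 successes in 12 trials (from the sequence). The binomial likelihood contributes p^3(1−p)^9, so the posterior is Beta(10.2+3, 5+9) = Beta(13.2, 14).
For Beta(a, b) with a, b > 1 the mode is (a−1)/(a+b−2) = 12.2/25.2 ≈ 0.484.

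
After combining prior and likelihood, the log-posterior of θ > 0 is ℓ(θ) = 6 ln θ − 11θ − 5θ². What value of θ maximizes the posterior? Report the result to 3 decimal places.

ℓ'(θ) = 6/θ − 11 − 10θ. Setting this to zero and multiplying by θ: 10θ² + 11θ − 6 = 0.
θ = (−11 + √(11² + 4·10·6)) / (2·10) = (−11 + √361) / 20 = (−11 + 19)/20 = 2/5.
ℓ''(θ) = −6/θ² − 10 < 0, confirming a maximum.

θ̂_MAP = 0.400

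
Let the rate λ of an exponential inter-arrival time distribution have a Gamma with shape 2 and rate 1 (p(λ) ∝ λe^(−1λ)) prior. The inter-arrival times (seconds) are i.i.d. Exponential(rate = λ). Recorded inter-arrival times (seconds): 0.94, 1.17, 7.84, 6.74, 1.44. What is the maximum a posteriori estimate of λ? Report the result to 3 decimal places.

The Exponential(rate=λ) likelihood is ∝ λ^n e^(−λΣtᵢ). Here n = 5 and Σtᵢ = 0.94 + 1.17 + 7.84 + 6.74 + 1.44 = 18.13.
Posterior ∝ λe^(−1λ) · λ^5e^(−18.13λ) = λ^6e^(−19.13λ), i.e. Gamma(7, 19.13).
Mode = (a−1)/b = 6/19.13 ≈ 0.314.

λ̂_MAP = 0.314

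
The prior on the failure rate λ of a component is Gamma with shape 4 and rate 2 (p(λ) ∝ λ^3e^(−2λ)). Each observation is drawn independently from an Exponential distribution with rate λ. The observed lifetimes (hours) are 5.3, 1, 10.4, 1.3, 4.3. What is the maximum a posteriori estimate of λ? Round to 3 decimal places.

The Exponential(rate=λ) likelihood is ∝ λ^n e^(−λΣtᵢ). Here n = 5 and Σtᵢ = 5.3 + 1 + 10.4 + 1.3 + 4.3 = 22.3.
Posterior ∝ λ^3e^(−2λ) · λ^5e^(−22.3λ) = λ^8e^(−24.3λ), i.e. Gamma(9, 24.3).
Mode = (a−1)/b = 8/24.3 ≈ 0.329.

λ̂_MAP = 0.329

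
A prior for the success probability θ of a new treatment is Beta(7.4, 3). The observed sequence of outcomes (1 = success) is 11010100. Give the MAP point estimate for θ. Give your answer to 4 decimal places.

Prior: Beta(7.4, 3).
Data: 4 successes in 8 trials (from the sequence). The binomial likelihood contributes θ^4(1−θ)^4, so the posterior is Beta(7.4+4, 3+4) = Beta(11.4, 7).
For Beta(a, b) with a, b > 1 the mode is (a−1)/(a+b−2) = 10.4/16.4 ≈ 0.6341.

θ̂_MAP = 0.6341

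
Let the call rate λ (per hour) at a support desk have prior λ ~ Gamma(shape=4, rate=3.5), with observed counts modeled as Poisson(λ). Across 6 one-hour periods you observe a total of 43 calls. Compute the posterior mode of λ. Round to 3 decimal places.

Σxᵢ = 43, n = 6.
Posterior ∝ λ^3e^(−3.5λ) · λ^43e^(−6λ) = λ^46e^(−9.5λ), i.e. Gamma(shape=47, rate=9.5).
The mode of a Gamma(a, b) with a ≥ 1 (shape–rate) is (a−1)/b = 46/9.5 ≈ 4.842.

λ̂_MAP = 4.842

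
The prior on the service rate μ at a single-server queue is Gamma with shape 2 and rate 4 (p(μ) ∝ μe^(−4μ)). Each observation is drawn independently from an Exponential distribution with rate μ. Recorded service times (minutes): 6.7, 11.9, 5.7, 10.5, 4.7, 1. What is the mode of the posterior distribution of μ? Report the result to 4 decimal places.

The Exponential(rate=μ) likelihood is ∝ μ^n e^(−μΣtᵢ). Here n = 6 and Σtᵢ = 6.7 + 11.9 + 5.7 + 10.5 + 4.7 + 1 = 40.5.
Posterior ∝ μe^(−4μ) · μ^6e^(−40.5μ) = μ^7e^(−44.5μ), i.e. Gamma(8, 44.5).
Mode = (a−1)/b = 7/44.5 ≈ 0.1573.

μ̂_MAP = 0.1573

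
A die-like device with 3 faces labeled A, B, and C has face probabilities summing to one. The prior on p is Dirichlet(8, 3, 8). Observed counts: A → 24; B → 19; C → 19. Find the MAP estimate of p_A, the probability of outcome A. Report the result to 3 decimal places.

MAP estimate of p_A = 0.397

The posterior is Dirichlet(αᵢ + nᵢ) = Dirichlet(32, 22, 27).
For a Dirichlet(a₁,…,a_K) with all aᵢ > 1, the mode has j-th component (aⱼ − 1)/(Σaᵢ − K).
Here Σaᵢ = 81 and K = 3, so p_A = (32 − 1)/(81 − 3) = 31/78 ≈ 0.397.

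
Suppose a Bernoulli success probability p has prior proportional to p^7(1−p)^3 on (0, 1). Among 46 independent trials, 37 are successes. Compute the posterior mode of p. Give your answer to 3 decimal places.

p̂_MAP = 0.786

The prior density ∝ p^7(1−p)^3 is the kernel of Beta(8, 4).
Data: 37 successes in 46 trials. The binomial likelihood contributes p^37(1−p)^9, so the posterior is Beta(8+37, 4+9) = Beta(45, 13).
For Beta(a, b) with a, b > 1 the mode is (a−1)/(a+b−2) = 44/56 ≈ 0.786.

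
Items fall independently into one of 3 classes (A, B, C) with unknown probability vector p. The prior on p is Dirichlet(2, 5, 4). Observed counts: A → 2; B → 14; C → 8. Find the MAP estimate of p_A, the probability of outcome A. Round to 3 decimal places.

MAP estimate of p_A = 0.094

The posterior is Dirichlet(αᵢ + nᵢ) = Dirichlet(4, 19, 12).
For a Dirichlet(a₁,…,a_K) with all aᵢ > 1, the mode has j-th component (aⱼ − 1)/(Σaᵢ − K).
Here Σaᵢ = 35 and K = 3, so p_A = (4 − 1)/(35 − 3) = 3/32 ≈ 0.094.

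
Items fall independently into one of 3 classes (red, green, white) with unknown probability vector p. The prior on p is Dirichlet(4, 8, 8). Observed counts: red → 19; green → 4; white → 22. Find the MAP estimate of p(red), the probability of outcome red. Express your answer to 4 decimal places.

MAP estimate of p(red) = 0.3548

The posterior is Dirichlet(αᵢ + nᵢ) = Dirichlet(23, 12, 30).
For a Dirichlet(a₁,…,a_K) with all aᵢ > 1, the mode has j-th component (aⱼ − 1)/(Σaᵢ − K).
Here Σaᵢ = 65 and K = 3, so p(red) = (23 − 1)/(65 − 3) = 22/62 ≈ 0.3548.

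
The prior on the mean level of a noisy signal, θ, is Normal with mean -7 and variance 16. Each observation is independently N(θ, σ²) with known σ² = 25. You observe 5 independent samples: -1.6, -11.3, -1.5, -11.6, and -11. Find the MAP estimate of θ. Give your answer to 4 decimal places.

n = 5; x̄ = ((-1.6) + (-11.3) + (-1.5) + (-11.6) + (-11))/5 = -37/5 = -7.4.
For a Normal prior and Normal likelihood with known variance, the posterior is Normal; its mode equals its mean, the precision-weighted average.
Prior precision 1/σ₀² = 1/16 = 0.0625; data precision n/σ² = 5/25 = 0.2.
θ̂ = (0.0625·(-7) + 0.2·(-7.4)) / (0.0625 + 0.2) = (-1.9175)/0.2625 = -767/105 ≈ -7.3048.

θ̂_MAP = -7.3048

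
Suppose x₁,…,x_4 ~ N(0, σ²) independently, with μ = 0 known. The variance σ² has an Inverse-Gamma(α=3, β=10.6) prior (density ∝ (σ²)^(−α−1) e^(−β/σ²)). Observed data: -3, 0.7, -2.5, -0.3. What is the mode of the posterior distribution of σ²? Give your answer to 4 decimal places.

σ̂²_MAP = 3.0858

Sum of squared deviations about the known mean: SS = (-3−0)² + (0.7−0)² + (-2.5−0)² + (-0.3−0)² = 15.83.
The Normal likelihood contributes (σ²)^(−n/2) exp(−SS/(2σ²)), so the posterior is Inverse-Gamma(α + n/2, β + SS/2) = Inverse-Gamma(5, 18.515).
The mode of Inverse-Gamma(a, b) is b/(a+1) = 18.515/6 ≈ 3.0858.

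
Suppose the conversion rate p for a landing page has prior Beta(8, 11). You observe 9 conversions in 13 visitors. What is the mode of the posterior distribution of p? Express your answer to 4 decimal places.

p̂_MAP = 0.5333

Prior: Beta(8, 11).
Data: 9 successes in 13 trials. The binomial likelihood contributes p^9(1−p)^4, so the posterior is Beta(8+9, 11+4) = Beta(17, 15).
For Beta(a, b) with a, b > 1 the mode is (a−1)/(a+b−2) = 16/30 ≈ 0.5333.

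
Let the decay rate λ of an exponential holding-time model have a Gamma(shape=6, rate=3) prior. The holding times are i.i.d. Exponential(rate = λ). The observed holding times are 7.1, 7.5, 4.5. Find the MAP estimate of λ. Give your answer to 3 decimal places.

λ̂_MAP = 0.362

The Exponential(rate=λ) likelihood is ∝ λ^n e^(−λΣtᵢ). Here n = 3 and Σtᵢ = 7.1 + 7.5 + 4.5 = 19.1.
Posterior ∝ λ^5e^(−3λ) · λ^3e^(−19.1λ) = λ^8e^(−22.1λ), i.e. Gamma(9, 22.1).
Mode = (a−1)/b = 8/22.1 ≈ 0.362.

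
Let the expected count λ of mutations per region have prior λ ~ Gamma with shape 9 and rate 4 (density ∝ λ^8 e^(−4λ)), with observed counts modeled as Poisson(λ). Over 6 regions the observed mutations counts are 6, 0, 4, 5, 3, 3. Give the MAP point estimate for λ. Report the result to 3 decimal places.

λ̂_MAP = 2.900

Σxᵢ = 6+0+4+5+3+3 = 21, with n = 6.
Posterior ∝ λ^8e^(−4λ) · λ^21e^(−6λ) = λ^29e^(−10λ), i.e. Gamma(shape=30, rate=10).
The mode of a Gamma(a, b) with a ≥ 1 (shape–rate) is (a−1)/b = 29/10 ≈ 2.900.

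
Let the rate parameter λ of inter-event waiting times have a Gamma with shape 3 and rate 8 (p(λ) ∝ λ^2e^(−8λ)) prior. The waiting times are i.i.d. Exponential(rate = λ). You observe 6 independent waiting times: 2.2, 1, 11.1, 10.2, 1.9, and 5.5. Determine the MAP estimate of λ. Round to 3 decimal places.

λ̂_MAP = 0.201

The Exponential(rate=λ) likelihood is ∝ λ^n e^(−λΣtᵢ). Here n = 6 and Σtᵢ = 2.2 + 1 + 11.1 + 10.2 + 1.9 + 5.5 = 31.9.
Posterior ∝ λ^2e^(−8λ) · λ^6e^(−31.9λ) = λ^8e^(−39.9λ), i.e. Gamma(9, 39.9).
Mode = (a−1)/b = 8/39.9 ≈ 0.201.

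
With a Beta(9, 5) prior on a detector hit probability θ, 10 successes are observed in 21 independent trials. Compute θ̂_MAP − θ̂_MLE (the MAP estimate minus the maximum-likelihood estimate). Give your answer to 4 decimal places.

Posterior is Beta(19, 16); MAP = (19−1)/(35−2) = 18/33 ≈ 0.54545.
MLE ignores the prior: θ̂_MLE = k/n = 10/21 ≈ 0.47619.
Difference = 18/33 − 10/21 = 16/231 ≈ 0.0693.

MAP − MLE = 0.0693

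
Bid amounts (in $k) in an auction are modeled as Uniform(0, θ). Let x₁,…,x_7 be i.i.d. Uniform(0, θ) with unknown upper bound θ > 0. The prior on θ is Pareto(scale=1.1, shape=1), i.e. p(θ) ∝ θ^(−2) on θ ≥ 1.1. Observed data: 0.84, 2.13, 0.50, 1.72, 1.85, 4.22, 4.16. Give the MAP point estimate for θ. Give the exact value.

θ̂_MAP = 4.22

The Uniform(0, θ) likelihood is θ^(−n) for θ ≥ max(xᵢ), zero otherwise. Here max(xᵢ) = 4.22.
Posterior ∝ θ^(−2) · θ^(−7) = θ^(−9) on θ ≥ max(1.1, 4.22) = 4.22.
This density is strictly decreasing in θ, so the posterior mode lies at the lower boundary of the support.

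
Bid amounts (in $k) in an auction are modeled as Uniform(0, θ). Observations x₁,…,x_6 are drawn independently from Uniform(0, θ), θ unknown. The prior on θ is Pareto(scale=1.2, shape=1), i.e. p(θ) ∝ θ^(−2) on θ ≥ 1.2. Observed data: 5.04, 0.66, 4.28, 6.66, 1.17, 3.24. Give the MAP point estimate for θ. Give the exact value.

θ̂_MAP = 6.66

The Uniform(0, θ) likelihood is θ^(−n) for θ ≥ max(xᵢ), zero otherwise. Here max(xᵢ) = 6.66.
Posterior ∝ θ^(−2) · θ^(−6) = θ^(−8) on θ ≥ max(1.2, 6.66) = 6.66.
This density is strictly decreasing in θ, so the posterior mode lies at the lower boundary of the support.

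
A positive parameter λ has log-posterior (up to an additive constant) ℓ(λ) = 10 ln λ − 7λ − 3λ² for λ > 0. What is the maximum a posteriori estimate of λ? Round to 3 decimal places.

ℓ'(λ) = 10/λ − 7 − 6λ. Setting this to zero and multiplying by λ: 6λ² + 7λ − 10 = 0.
λ = (−7 + √(7² + 4·6·10)) / (2·6) = (−7 + √289) / 12 = (−7 + 17)/12 = 5/6.
ℓ''(λ) = −10/λ² − 6 < 0, confirming a maximum.

λ̂_MAP = 0.833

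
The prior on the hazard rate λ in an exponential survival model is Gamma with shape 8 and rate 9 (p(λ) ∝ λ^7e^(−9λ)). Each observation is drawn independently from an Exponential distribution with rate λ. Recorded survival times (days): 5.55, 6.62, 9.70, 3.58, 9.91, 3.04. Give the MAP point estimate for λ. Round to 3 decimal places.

The Exponential(rate=λ) likelihood is ∝ λ^n e^(−λΣtᵢ). Here n = 6 and Σtᵢ = 5.55 + 6.62 + 9.70 + 3.58 + 9.91 + 3.04 = 38.40.
Posterior ∝ λ^7e^(−9λ) · λ^6e^(−38.40λ) = λ^13e^(−47.40λ), i.e. Gamma(14, 47.40).
Mode = (a−1)/b = 13/47.40 ≈ 0.274.

λ̂_MAP = 0.274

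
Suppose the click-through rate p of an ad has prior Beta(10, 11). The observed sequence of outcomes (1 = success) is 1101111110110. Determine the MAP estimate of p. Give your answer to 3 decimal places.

p̂_MAP = 0.594

Prior: Beta(10, 11).
Data: 10 successes in 13 trials (from the sequence). The binomial likelihood contributes p^10(1−p)^3, so the posterior is Beta(10+10, 11+3) = Beta(20, 14).
For Beta(a, b) with a, b > 1 the mode is (a−1)/(a+b−2) = 19/32 ≈ 0.594.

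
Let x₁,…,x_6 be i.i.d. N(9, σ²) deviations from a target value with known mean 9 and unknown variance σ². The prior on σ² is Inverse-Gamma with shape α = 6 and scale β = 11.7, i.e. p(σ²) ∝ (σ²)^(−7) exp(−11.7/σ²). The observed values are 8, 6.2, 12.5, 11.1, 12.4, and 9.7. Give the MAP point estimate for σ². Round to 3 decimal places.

Sum of squared deviations about the known mean: SS = (8−9)² + (6.2−9)² + (12.5−9)² + (11.1−9)² + (12.4−9)² + (9.7−9)² = 37.55.
The Normal likelihood contributes (σ²)^(−n/2) exp(−SS/(2σ²)), so the posterior is Inverse-Gamma(α + n/2, β + SS/2) = Inverse-Gamma(9, 30.475).
The mode of Inverse-Gamma(a, b) is b/(a+1) = 30.475/10 ≈ 3.048.

σ̂²_MAP = 3.048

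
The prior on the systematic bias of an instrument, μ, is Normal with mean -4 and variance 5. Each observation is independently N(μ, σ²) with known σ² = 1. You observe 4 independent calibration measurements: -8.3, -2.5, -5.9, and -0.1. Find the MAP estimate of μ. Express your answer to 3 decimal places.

n = 4; x̄ = ((-8.3) + (-2.5) + (-5.9) + (-0.1))/4 = -16.8/4 = -4.2.
For a Normal prior and Normal likelihood with known variance, the posterior is Normal; its mode equals its mean, the precision-weighted average.
Prior precision 1/σ₀² = 1/5 = 0.2; data precision n/σ² = 4/1 = 4.
μ̂ = (0.2·(-4) + 4·(-4.2)) / (0.2 + 4) = (-17.6)/4.2 = -88/21 ≈ -4.190.

μ̂_MAP = -4.190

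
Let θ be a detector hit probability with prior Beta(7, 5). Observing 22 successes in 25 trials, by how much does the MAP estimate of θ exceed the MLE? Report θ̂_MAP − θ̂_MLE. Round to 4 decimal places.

MAP − MLE = -0.0800

Posterior is Beta(29, 8); MAP = (29−1)/(37−2) = 28/35 ≈ 0.80000.
MLE ignores the prior: θ̂_MLE = k/n = 22/25 ≈ 0.88000.
Difference = 28/35 − 22/25 = -2/25 ≈ -0.0800.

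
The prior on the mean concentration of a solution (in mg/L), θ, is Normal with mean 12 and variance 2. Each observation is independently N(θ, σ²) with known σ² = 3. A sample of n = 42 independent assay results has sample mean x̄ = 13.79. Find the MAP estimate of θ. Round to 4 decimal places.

θ̂_MAP = 13.7283

n = 42, x̄ = 13.79.
For a Normal prior and Normal likelihood with known variance, the posterior is Normal; its mode equals its mean, the precision-weighted average.
Prior precision 1/σ₀² = 1/2 = 0.5; data precision n/σ² = 42/3 = 14.
θ̂ = (0.5·12 + 14·13.79) / (0.5 + 14) = 199.06/14.5 = 9953/725 ≈ 13.7283.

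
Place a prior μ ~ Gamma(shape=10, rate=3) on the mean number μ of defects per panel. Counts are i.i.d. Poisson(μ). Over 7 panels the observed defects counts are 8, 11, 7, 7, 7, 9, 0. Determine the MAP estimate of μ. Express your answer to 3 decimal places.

Σxᵢ = 8+11+7+7+7+9+0 = 49, with n = 7.
Posterior ∝ μ^9e^(−3μ) · μ^49e^(−7μ) = μ^58e^(−10μ), i.e. Gamma(shape=59, rate=10).
The mode of a Gamma(a, b) with a ≥ 1 (shape–rate) is (a−1)/b = 58/10 ≈ 5.800.

μ̂_MAP = 5.800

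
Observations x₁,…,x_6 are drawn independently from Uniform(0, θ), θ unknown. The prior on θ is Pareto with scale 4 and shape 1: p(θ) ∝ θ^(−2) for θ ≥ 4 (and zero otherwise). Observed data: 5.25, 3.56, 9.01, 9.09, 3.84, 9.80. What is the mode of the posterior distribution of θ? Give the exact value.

The Uniform(0, θ) likelihood is θ^(−n) for θ ≥ max(xᵢ), zero otherwise. Here max(xᵢ) = 9.80.
Posterior ∝ θ^(−2) · θ^(−6) = θ^(−8) on θ ≥ max(4, 9.80) = 9.80.
This density is strictly decreasing in θ, so the posterior mode lies at the lower boundary of the support.

θ̂_MAP = 9.80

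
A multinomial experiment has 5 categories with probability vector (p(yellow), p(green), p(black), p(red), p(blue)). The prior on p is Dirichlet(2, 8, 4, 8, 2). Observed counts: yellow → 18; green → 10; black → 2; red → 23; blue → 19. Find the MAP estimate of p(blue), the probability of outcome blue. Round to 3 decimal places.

MAP estimate of p(blue) = 0.220

The posterior is Dirichlet(αᵢ + nᵢ) = Dirichlet(20, 18, 6, 31, 21).
For a Dirichlet(a₁,…,a_K) with all aᵢ > 1, the mode has j-th component (aⱼ − 1)/(Σaᵢ − K).
Here Σaᵢ = 96 and K = 5, so p(blue) = (21 − 1)/(96 − 5) = 20/91 ≈ 0.220.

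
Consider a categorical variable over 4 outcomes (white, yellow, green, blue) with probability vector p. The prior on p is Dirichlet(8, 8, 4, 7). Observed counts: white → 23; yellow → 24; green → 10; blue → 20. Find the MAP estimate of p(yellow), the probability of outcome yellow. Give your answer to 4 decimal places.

MAP estimate of p(yellow) = 0.3100

The posterior is Dirichlet(αᵢ + nᵢ) = Dirichlet(31, 32, 14, 27).
For a Dirichlet(a₁,…,a_K) with all aᵢ > 1, the mode has j-th component (aⱼ − 1)/(Σaᵢ − K).
Here Σaᵢ = 104 and K = 4, so p(yellow) = (32 − 1)/(104 − 4) = 31/100 ≈ 0.3100.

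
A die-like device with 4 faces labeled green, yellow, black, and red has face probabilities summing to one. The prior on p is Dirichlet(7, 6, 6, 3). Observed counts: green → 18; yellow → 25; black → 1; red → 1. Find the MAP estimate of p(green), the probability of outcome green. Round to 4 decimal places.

The posterior is Dirichlet(αᵢ + nᵢ) = Dirichlet(25, 31, 7, 4).
For a Dirichlet(a₁,…,a_K) with all aᵢ > 1, the mode has j-th component (aⱼ − 1)/(Σaᵢ − K).
Here Σaᵢ = 67 and K = 4, so p(green) = (25 − 1)/(67 − 4) = 24/63 ≈ 0.3810.

MAP estimate of p(green) = 0.3810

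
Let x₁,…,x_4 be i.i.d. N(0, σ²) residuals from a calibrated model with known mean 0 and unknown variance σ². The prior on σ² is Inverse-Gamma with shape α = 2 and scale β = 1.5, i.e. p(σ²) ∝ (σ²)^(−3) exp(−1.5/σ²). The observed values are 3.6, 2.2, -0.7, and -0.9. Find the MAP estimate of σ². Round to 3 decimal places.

Sum of squared deviations about the known mean: SS = (3.6−0)² + (2.2−0)² + (-0.7−0)² + (-0.9−0)² = 19.1.
The Normal likelihood contributes (σ²)^(−n/2) exp(−SS/(2σ²)), so the posterior is Inverse-Gamma(α + n/2, β + SS/2) = Inverse-Gamma(4, 11.05).
The mode of Inverse-Gamma(a, b) is b/(a+1) = 11.05/5 ≈ 2.210.

σ̂²_MAP = 2.210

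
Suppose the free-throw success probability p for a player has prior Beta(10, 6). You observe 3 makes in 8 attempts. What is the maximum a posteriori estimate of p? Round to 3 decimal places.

Prior: Beta(10, 6).
Data: 3 successes in 8 trials. The binomial likelihood contributes p^3(1−p)^5, so the posterior is Beta(10+3, 6+5) = Beta(13, 11).
For Beta(a, b) with a, b > 1 the mode is (a−1)/(a+b−2) = 12/22 ≈ 0.545.

p̂_MAP = 0.545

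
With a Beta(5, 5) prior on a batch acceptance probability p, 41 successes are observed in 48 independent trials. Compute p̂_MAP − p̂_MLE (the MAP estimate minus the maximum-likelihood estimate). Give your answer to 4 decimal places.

MAP − MLE = -0.0506

Posterior is Beta(46, 12); MAP = (46−1)/(58−2) = 45/56 ≈ 0.80357.
MLE ignores the prior: p̂_MLE = k/n = 41/48 ≈ 0.85417.
Difference = 45/56 − 41/48 = -17/336 ≈ -0.0506.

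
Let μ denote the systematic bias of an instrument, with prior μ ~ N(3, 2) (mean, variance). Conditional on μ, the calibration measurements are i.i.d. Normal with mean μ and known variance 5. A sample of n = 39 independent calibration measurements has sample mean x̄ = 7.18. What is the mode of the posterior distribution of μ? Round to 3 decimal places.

μ̂_MAP = 6.928

n = 39, x̄ = 7.18.
For a Normal prior and Normal likelihood with known variance, the posterior is Normal; its mode equals its mean, the precision-weighted average.
Prior precision 1/σ₀² = 1/2 = 0.5; data precision n/σ² = 39/5 = 7.8.
μ̂ = (0.5·3 + 7.8·7.18) / (0.5 + 7.8) = 57.504/8.3 = 14376/2075 ≈ 6.928.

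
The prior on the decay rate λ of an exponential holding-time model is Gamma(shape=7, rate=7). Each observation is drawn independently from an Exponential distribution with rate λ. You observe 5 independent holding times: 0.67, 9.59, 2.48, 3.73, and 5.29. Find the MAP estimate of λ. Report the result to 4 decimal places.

λ̂_MAP = 0.3825

The Exponential(rate=λ) likelihood is ∝ λ^n e^(−λΣtᵢ). Here n = 5 and Σtᵢ = 0.67 + 9.59 + 2.48 + 3.73 + 5.29 = 21.76.
Posterior ∝ λ^6e^(−7λ) · λ^5e^(−21.76λ) = λ^11e^(−28.76λ), i.e. Gamma(12, 28.76).
Mode = (a−1)/b = 11/28.76 ≈ 0.3825.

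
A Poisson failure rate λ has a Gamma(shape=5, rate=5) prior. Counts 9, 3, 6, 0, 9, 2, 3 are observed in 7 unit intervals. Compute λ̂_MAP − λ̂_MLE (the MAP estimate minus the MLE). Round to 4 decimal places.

Σxᵢ = 32. Posterior is Gamma(37, 12); MAP = (37−1)/12 = 36/12 ≈ 3.00000.
MLE = x̄ = 32/7 ≈ 4.57143.
Difference = 36/12 − 32/7 = -11/7 ≈ -1.5714.

MAP − MLE = -1.5714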